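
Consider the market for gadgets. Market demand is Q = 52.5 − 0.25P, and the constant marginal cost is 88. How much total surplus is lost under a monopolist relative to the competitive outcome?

Inverting demand: P = 210 − 4Q.
Competitive firms price at marginal cost: P = 88, giving Q = 30.5.
A monopolist chooses Q where MR = MC. MR = 210 − 8Q; setting this equal to 88 gives Q = 15.25 and P = 149.
DWL is the triangle between Q = 15.25 and Q = 30.5: ½·(30.5 − 15.25)·(149 − 88) = 465.125.

DWL = 465.125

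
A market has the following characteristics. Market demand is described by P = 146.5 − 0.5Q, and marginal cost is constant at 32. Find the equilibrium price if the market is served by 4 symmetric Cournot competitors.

P = 54.9

Cournot with 4 identical firms: the symmetric best-response condition is 146.5 − 2.5q = 32. Each firm produces q = 45.8, total output Q = 183.2, price P = 54.9.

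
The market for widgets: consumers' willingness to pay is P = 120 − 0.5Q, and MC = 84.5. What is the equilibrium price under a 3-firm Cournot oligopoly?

With 3 symmetric Cournot firms, each firm's FOC gives 120 − 2q = 84.5, so q = 17.75, Q = 3·17.75 = 53.25, and P = 93.375.

P = 93.375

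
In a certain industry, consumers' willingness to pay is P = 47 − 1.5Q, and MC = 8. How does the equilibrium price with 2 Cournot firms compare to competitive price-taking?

Cournot with 2 identical firms: the symmetric best-response condition is 47 − 4.5q = 8. Each firm produces q = 26/3, total output Q = 52/3, price P = 21.
Perfect competition: P = MC = 8, so 47 − 1.5Q = 8 and Q = 26.

Cournot: P = 21; Competition: P = 8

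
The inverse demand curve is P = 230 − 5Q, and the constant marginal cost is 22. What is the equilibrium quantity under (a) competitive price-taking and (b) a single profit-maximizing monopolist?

Competition: Q = 41.6; Monopoly: Q = 20.8

Under competition P = MC = 22, so Q = (230 − 22)/5 = 41.6.
The monopolist equates marginal revenue to marginal cost: 230 − 10Q = 22, so Q = 20.8. From demand, P = 126.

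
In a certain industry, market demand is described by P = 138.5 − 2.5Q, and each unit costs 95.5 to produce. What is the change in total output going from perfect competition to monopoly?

Under competition P = MC = 95.5, so Q = (138.5 − 95.5)/2.5 = 17.2.
A monopolist chooses Q where MR = MC. MR = 138.5 − 5Q; setting this equal to 95.5 gives Q = 8.6 and P = 117.
Change in total output: 8.6 − 17.2 = −8.6.

Q falls by 8.6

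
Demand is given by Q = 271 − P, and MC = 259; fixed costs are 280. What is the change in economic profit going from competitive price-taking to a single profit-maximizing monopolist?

Economic profit rises by 36

Inverting demand: P = 271 − Q.
Perfect competition: P = MC = 259, so 271 − Q = 259 and Q = 12.
Profit = (259 − 259)·12 − 280 = −280.
The monopolist equates marginal revenue to marginal cost: 271 − 2Q = 259, so Q = 6. From demand, P = 265.
Profit = (265 − 259)·6 − 280 = −244.
Change in economic profit: −244 − −280 = 36.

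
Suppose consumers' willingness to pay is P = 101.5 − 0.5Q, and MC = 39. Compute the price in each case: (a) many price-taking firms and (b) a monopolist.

Competition: P = 39; Monopoly: P = 70.25

Under competition P = MC = 39, so Q = (101.5 − 39)/0.5 = 125.
The monopolist equates marginal revenue to marginal cost: 101.5 − Q = 39, so Q = 62.5. From demand, P = 70.25.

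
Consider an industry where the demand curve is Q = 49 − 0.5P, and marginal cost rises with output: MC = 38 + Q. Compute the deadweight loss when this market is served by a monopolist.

DWL = 96

Inverting demand: P = 98 − 2Q.
Under competition P = MC: 98 − 2Q = 38 + Q ⇒ Q = 20, P = 58.
The monopolist equates marginal revenue to marginal cost: 98 − 4Q = 38 + Q, so Q = 12. From demand, P = 74.
CS = ½·(98 − 58)·20 = 400; PS = (58·20 − 38·20 − ½·1·20²) = 200; TS = 600.
CS = ½·(98 − 74)·12 = 144; PS = (74·12 − 38·12 − ½·1·12²) = 360; TS = 504.
DWL = 600 − 504 = 96.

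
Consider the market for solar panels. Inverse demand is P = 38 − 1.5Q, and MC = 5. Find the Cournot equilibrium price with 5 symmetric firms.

P = 10.5

Cournot with 5 identical firms: the symmetric best-response condition is 38 − 9q = 5. Each firm produces q = 11/3, total output Q = 55/3, price P = 10.5.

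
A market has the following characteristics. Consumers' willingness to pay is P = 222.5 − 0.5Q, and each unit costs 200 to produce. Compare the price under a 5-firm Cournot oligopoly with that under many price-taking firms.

Cournot: P = 203.75; Competition: P = 200

In a 5-firm Cournot equilibrium, symmetry and the first-order condition give q = (222.5 − 200)/(3) = 7.5. So Q = 37.5 and P = 203.75.
Perfect competition: P = MC = 200, so 222.5 − 0.5Q = 200 and Q = 45.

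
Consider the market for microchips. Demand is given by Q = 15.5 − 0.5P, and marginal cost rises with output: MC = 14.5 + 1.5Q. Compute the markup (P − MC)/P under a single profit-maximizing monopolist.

Lerner index = 0.24

Inverting demand: P = 31 − 2Q.
A monopolist chooses Q where MR = MC. MR = 31 − 4Q; setting this equal to 14.5 + 1.5Q gives Q = 3 and P = 25.
Lerner index = (P − MC)/P = (25 − 19)/25 = 0.24.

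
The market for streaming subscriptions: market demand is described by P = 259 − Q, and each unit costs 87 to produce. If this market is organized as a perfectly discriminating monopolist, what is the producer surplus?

PS = 14792

A perfectly discriminating monopolist sells every unit with P(Q) ≥ MC(Q), so output equals the competitive quantity Q = 172. Each buyer pays their reservation price, so CS = 0 and the firm captures all surplus.
PS = ½·(259 − 87)·172 = 14792.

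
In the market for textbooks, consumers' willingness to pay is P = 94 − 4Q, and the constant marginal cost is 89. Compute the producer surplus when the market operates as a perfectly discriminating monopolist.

Under first-degree price discrimination the firm charges each unit its demand price and produces up to where P = MC, i.e. Q = 1.25. Consumer surplus is zero; producer surplus equals total surplus.
PS = ½·(94 − 89)·1.25 = 3.125.

PS = 3.125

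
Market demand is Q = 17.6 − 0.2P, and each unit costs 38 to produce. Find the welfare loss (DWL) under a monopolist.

DWL = 62.5

Inverting demand: P = 88 − 5Q.
Competitive firms price at marginal cost: P = 38, giving Q = 10.
The monopolist equates marginal revenue to marginal cost: 88 − 10Q = 38, so Q = 5. From demand, P = 63.
DWL is the triangle between Q = 5 and Q = 10: ½·(10 − 5)·(63 − 38) = 62.5.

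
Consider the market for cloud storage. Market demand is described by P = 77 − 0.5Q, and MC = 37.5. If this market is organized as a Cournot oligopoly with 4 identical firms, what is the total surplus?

With 4 symmetric Cournot firms, each firm's FOC gives 77 − 2.5q = 37.5, so q = 15.8, Q = 4·15.8 = 63.2, and P = 45.4.
CS = ½·(77 − 45.4)·63.2 = 998.56; PS = (45.4 − 37.5)·63.2 = 499.28; TS = 1497.84.

TS = 1497.84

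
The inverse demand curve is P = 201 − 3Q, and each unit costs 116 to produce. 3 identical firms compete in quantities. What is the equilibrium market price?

P = 137.25

In a 3-firm Cournot equilibrium, symmetry and the first-order condition give q = (201 − 116)/(12) = 85/12. So Q = 21.25 and P = 137.25.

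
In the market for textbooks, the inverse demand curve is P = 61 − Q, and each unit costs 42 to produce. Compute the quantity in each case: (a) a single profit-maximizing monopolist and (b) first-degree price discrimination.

Monopoly: Q = 9.5; Perfect PD: Q = 19

Monopoly sets MR = MC: 61 − 2Q = 42 ⇒ Q = 9.5, P = 61 − 9.5 = 51.5.
Under first-degree price discrimination the firm charges each unit its demand price and produces up to where P = MC, i.e. Q = 19. Consumer surplus is zero; producer surplus equals total surplus.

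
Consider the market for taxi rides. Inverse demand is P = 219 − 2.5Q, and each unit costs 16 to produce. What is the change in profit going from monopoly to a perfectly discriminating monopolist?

A monopolist chooses Q where MR = MC. MR = 219 − 5Q; setting this equal to 16 gives Q = 40.6 and P = 117.5.
Profit = (117.5 − 16)·40.6 = 4120.9.
With perfect price discrimination, output is the efficient level Q = 81.2 (where demand meets MC), but every buyer pays their willingness to pay: CS = 0 and PS = total surplus.
PS equals the full surplus area, 8241.8. Profit = 8241.8 = 8241.8.
Change in profit: 8241.8 − 4120.9 = 4120.9.

Profit rises by 4120.9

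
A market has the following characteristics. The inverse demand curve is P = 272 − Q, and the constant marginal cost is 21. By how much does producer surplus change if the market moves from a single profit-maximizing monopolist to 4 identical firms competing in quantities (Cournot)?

Producer surplus falls by 5670.09

Monopoly sets MR = MC: 272 − 2Q = 21 ⇒ Q = 125.5, P = 272 − 125.5 = 146.5.
PS = (146.5 − 21)·125.5 = 15750.25.
Cournot with 4 identical firms: the symmetric best-response condition is 272 − 5q = 21. Each firm produces q = 50.2, total output Q = 200.8, price P = 71.2.
PS = (71.2 − 21)·200.8 = 10080.16.
Change in producer surplus: 10080.16 − 15750.25 = −5670.09.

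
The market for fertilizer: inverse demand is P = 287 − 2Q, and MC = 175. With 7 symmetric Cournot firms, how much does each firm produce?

q_i = 7

With 7 symmetric Cournot firms, each firm's FOC gives 287 − 16q = 175, so q = 7, Q = 7·7 = 49, and P = 189.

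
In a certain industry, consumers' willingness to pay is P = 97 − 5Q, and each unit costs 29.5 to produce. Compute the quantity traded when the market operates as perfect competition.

Q = 13.5

Perfect competition: P = MC = 29.5, so 97 − 5Q = 29.5 and Q = 13.5.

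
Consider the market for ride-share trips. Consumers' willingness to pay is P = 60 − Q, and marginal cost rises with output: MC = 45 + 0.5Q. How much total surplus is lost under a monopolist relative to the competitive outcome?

DWL = 12

Competitive equilibrium sets price equal to marginal cost: 60 − Q = 45 + 0.5Q, so Q = 10 and P = 50.
A monopolist chooses Q where MR = MC. MR = 60 − 2Q; setting this equal to 45 + 0.5Q gives Q = 6 and P = 54.
CS = ½·(60 − 50)·10 = 50; PS = (50·10 − 45·10 − ½·0.5·10²) = 25; TS = 75.
CS = ½·(60 − 54)·6 = 18; PS = (54·6 − 45·6 − ½·0.5·6²) = 45; TS = 63.
DWL = 75 − 63 = 12.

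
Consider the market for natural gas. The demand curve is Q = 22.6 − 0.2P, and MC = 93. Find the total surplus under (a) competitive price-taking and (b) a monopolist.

Inverting demand: P = 113 − 5Q.
Competitive firms price at marginal cost: P = 93, giving Q = 4.
CS = ½·(113 − 93)·4 = 40; PS = (93 − 93)·4 = 0; TS = 40.
The monopolist equates marginal revenue to marginal cost: 113 − 10Q = 93, so Q = 2. From demand, P = 103.
CS = ½·(113 − 103)·2 = 10; PS = (103 − 93)·2 = 20; TS = 30.

Competition: TS = 40; Monopoly: TS = 30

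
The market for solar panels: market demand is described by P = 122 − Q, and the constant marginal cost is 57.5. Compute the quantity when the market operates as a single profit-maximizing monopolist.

Q = 32.25

Monopoly sets MR = MC: 122 − 2Q = 57.5 ⇒ Q = 32.25, P = 122 − 32.25 = 89.75.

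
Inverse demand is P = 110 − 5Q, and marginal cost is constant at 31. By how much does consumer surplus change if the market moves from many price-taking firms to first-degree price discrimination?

Consumer surplus falls by 624.1

Perfect competition: P = MC = 31, so 110 − 5Q = 31 and Q = 15.8.
CS = ½·(110 − 31)·15.8 = 624.1.
Under first-degree price discrimination the firm charges each unit its demand price and produces up to where P = MC, i.e. Q = 15.8. Consumer surplus is zero; producer surplus equals total surplus.
CS = 0.
Change in consumer surplus: 0 − 624.1 = −624.1.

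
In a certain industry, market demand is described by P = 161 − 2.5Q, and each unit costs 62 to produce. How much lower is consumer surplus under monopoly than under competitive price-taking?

CS falls by 1470.15

Perfect competition: P = MC = 62, so 161 − 2.5Q = 62 and Q = 39.6.
CS = ½·(161 − 62)·39.6 = 1960.2.
A monopolist chooses Q where MR = MC. MR = 161 − 5Q; setting this equal to 62 gives Q = 19.8 and P = 111.5.
CS = ½·(161 − 111.5)·19.8 = 490.05.
Change in consumer surplus: 490.05 − 1960.2 = −1470.15.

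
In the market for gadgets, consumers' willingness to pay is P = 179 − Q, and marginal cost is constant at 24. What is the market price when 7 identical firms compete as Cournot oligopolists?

In a 7-firm Cournot equilibrium, symmetry and the first-order condition give q = (179 − 24)/(8) = 19.375. So Q = 135.625 and P = 43.375.

P = 43.375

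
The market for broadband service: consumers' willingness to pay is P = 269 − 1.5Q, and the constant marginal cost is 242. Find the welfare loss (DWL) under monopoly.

Competitive firms price at marginal cost: P = 242, giving Q = 18.
A monopolist chooses Q where MR = MC. MR = 269 − 3Q; setting this equal to 242 gives Q = 9 and P = 255.5.
DWL is the triangle between Q = 9 and Q = 18: ½·(18 − 9)·(255.5 − 242) = 60.75.

DWL = 60.75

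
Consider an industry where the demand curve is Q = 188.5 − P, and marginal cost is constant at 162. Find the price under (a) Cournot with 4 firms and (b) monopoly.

Cournot: P = 167.3; Monopoly: P = 175.25

Inverting demand: P = 188.5 − Q.
With 4 symmetric Cournot firms, each firm's FOC gives 188.5 − 5q = 162, so q = 5.3, Q = 4·5.3 = 21.2, and P = 167.3.
The monopolist equates marginal revenue to marginal cost: 188.5 − 2Q = 162, so Q = 13.25. From demand, P = 175.25.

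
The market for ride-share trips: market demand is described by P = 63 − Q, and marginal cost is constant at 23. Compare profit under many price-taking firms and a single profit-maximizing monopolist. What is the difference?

π rises by 400

Under competition P = MC = 23, so Q = (63 − 23)/1 = 40.
Profit = (23 − 23)·40 = 0.
Monopoly sets MR = MC: 63 − 2Q = 23 ⇒ Q = 20, P = 63 − 20 = 43.
Profit = (43 − 23)·20 = 400.
Change in profit: 400 − 0 = 400.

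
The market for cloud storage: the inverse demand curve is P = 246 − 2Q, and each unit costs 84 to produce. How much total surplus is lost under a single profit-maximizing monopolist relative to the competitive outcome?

Competitive firms price at marginal cost: P = 84, giving Q = 81.
Monopoly sets MR = MC: 246 − 4Q = 84 ⇒ Q = 40.5, P = 246 − 2·40.5 = 165.
DWL is the triangle between Q = 40.5 and Q = 81: ½·(81 − 40.5)·(165 − 84) = 1640.25.

DWL = 1640.25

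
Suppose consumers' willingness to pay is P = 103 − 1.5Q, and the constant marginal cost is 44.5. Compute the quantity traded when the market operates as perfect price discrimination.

With perfect price discrimination, output is the efficient level Q = 39 (where demand meets MC), but every buyer pays their willingness to pay: CS = 0 and PS = total surplus.

Q = 39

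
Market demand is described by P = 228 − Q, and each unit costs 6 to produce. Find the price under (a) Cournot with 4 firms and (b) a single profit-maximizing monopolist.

Cournot: P = 50.4; Monopoly: P = 117

With 4 symmetric Cournot firms, each firm's FOC gives 228 − 5q = 6, so q = 44.4, Q = 4·44.4 = 177.6, and P = 50.4.
Monopoly sets MR = MC: 228 − 2Q = 6 ⇒ Q = 111, P = 228 − 111 = 117.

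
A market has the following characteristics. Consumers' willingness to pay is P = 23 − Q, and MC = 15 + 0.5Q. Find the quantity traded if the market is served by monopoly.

Q = 3.2

A monopolist chooses Q where MR = MC. MR = 23 − 2Q; setting this equal to 15 + 0.5Q gives Q = 3.2 and P = 19.8.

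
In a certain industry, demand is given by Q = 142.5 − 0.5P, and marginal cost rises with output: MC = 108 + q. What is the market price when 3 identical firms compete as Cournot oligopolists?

Inverting demand: P = 285 − 2Q.
With 3 symmetric Cournot firms, each firm's FOC gives 285 − 8q = 108 + q, so q = 59/3, Q = 3·59/3 = 59, and P = 167.

P = 167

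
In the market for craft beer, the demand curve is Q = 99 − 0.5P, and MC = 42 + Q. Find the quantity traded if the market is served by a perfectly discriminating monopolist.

Inverting demand: P = 198 − 2Q.
A perfectly discriminating monopolist sells every unit with P(Q) ≥ MC(Q), so output equals the competitive quantity Q = 52. Each buyer pays their reservation price, so CS = 0 and the firm captures all surplus.

Q = 52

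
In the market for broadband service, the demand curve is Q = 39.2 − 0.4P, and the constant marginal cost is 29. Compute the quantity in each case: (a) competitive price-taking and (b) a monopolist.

Inverting demand: P = 98 − 2.5Q.
Perfect competition: P = MC = 29, so 98 − 2.5Q = 29 and Q = 27.6.
Monopoly sets MR = MC: 98 − 5Q = 29 ⇒ Q = 13.8, P = 98 − 2.5·13.8 = 63.5.

Competition: Q = 27.6; Monopoly: Q = 13.8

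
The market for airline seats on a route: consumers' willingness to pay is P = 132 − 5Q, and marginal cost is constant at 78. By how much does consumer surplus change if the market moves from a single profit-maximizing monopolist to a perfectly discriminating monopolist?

The monopolist equates marginal revenue to marginal cost: 132 − 10Q = 78, so Q = 5.4. From demand, P = 105.
CS = ½·(132 − 105)·5.4 = 72.9.
Under first-degree price discrimination the firm charges each unit its demand price and produces up to where P = MC, i.e. Q = 10.8. Consumer surplus is zero; producer surplus equals total surplus.
CS = 0.
Change in consumer surplus: 0 − 72.9 = −72.9.

CS falls by 72.9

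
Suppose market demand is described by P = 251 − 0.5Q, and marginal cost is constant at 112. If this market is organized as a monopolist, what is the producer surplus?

A monopolist chooses Q where MR = MC. MR = 251 − Q; setting this equal to 112 gives Q = 139 and P = 181.5.
PS = (181.5 − 112)·139 = 9660.5.

PS = 9660.5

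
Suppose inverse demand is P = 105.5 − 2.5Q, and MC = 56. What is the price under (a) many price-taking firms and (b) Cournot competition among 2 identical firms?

Under competition P = MC = 56, so Q = (105.5 − 56)/2.5 = 19.8.
In a 2-firm Cournot equilibrium, symmetry and the first-order condition give q = (105.5 − 56)/(7.5) = 6.6. So Q = 13.2 and P = 72.5.

Competition: P = 56; Cournot: P = 72.5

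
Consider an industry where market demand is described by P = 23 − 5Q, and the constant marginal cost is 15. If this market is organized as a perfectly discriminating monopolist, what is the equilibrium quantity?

Q = 1.6

With perfect price discrimination, output is the efficient level Q = 1.6 (where demand meets MC), but every buyer pays their willingness to pay: CS = 0 and PS = total surplus.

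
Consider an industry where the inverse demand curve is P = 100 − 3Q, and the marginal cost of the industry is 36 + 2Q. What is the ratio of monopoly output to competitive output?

Monopoly sets MR = MC: 100 − 6Q = 36 + 2Q ⇒ Q = 8, P = 100 − 3·8 = 76.
Competitive equilibrium sets price equal to marginal cost: 100 − 3Q = 36 + 2Q, so Q = 12.8 and P = 61.6.
Ratio Q_m/Q_c = 8/12.8 = 0.625.

Q_m/Q_c = 0.625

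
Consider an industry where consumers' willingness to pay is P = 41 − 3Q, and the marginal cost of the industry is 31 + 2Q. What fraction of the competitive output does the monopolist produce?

Q_m/Q_c = 0.625

Monopoly sets MR = MC: 41 − 6Q = 31 + 2Q ⇒ Q = 1.25, P = 41 − 3·1.25 = 37.25.
Under competition P = MC: 41 − 3Q = 31 + 2Q ⇒ Q = 2, P = 35.
Ratio Q_m/Q_c = 1.25/2 = 0.625.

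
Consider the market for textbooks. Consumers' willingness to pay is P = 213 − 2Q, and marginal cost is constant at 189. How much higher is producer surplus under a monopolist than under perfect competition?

Perfect competition: P = MC = 189, so 213 − 2Q = 189 and Q = 12.
PS = (189 − 189)·12 = 0.
Monopoly sets MR = MC: 213 − 4Q = 189 ⇒ Q = 6, P = 213 − 2·6 = 201.
PS = (201 − 189)·6 = 72.
Change in producer surplus: 72 − 0 = 72.

Producer surplus rises by 72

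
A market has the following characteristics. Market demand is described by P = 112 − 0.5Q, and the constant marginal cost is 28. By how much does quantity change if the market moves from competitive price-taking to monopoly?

Perfect competition: P = MC = 28, so 112 − 0.5Q = 28 and Q = 168.
The monopolist equates marginal revenue to marginal cost: 112 − Q = 28, so Q = 84. From demand, P = 70.
Change in quantity: 84 − 168 = −84.

Quantity falls by 84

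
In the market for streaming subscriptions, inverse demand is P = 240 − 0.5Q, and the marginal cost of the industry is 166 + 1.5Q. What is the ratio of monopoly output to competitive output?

Q_m/Q_c = 0.8

The monopolist equates marginal revenue to marginal cost: 240 − Q = 166 + 1.5Q, so Q = 29.6. From demand, P = 225.2.
Under competition P = MC: 240 − 0.5Q = 166 + 1.5Q ⇒ Q = 37, P = 221.5.
Ratio Q_m/Q_c = 29.6/37 = 0.8.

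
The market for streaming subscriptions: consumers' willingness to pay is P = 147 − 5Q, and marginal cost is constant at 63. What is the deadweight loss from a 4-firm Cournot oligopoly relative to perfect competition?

Under competition P = MC = 63, so Q = (147 − 63)/5 = 16.8.
In a 4-firm Cournot equilibrium, symmetry and the first-order condition give q = (147 − 63)/(25) = 3.36. So Q = 13.44 and P = 79.8.
DWL is the triangle between Q = 13.44 and Q = 16.8: ½·(16.8 − 13.44)·(79.8 − 63) = 28.224.

DWL = 28.224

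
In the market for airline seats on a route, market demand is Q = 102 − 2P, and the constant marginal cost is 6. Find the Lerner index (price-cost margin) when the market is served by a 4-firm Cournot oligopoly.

Lerner index = 0.6

Inverting demand: P = 51 − 0.5Q.
Cournot with 4 identical firms: the symmetric best-response condition is 51 − 2.5q = 6. Each firm produces q = 18, total output Q = 72, price P = 15.
Lerner index = (P − MC)/P = (15 − 6)/15 = 0.6.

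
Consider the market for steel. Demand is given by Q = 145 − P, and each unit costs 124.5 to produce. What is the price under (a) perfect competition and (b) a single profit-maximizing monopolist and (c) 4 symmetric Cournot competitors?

Inverting demand: P = 145 − Q.
Under competition P = MC = 124.5, so Q = (145 − 124.5)/1 = 20.5.
Monopoly sets MR = MC: 145 − 2Q = 124.5 ⇒ Q = 10.25, P = 145 − 10.25 = 134.75.
Cournot with 4 identical firms: the symmetric best-response condition is 145 − 5q = 124.5. Each firm produces q = 4.1, total output Q = 16.4, price P = 128.6.

Competition: P = 124.5; Monopoly: P = 134.75; Cournot: P = 128.6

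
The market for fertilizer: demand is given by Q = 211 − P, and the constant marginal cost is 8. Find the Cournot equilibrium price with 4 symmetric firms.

Inverting demand: P = 211 − Q.
With 4 symmetric Cournot firms, each firm's FOC gives 211 − 5q = 8, so q = 40.6, Q = 4·40.6 = 162.4, and P = 48.6.

P = 48.6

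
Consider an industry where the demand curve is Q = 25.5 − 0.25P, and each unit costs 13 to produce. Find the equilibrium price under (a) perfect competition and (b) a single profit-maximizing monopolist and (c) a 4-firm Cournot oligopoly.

Inverting demand: P = 102 − 4Q.
Perfect competition: P = MC = 13, so 102 − 4Q = 13 and Q = 22.25.
The monopolist equates marginal revenue to marginal cost: 102 − 8Q = 13, so Q = 11.125. From demand, P = 57.5.
Cournot with 4 identical firms: the symmetric best-response condition is 102 − 20q = 13. Each firm produces q = 4.45, total output Q = 17.8, price P = 30.8.

Competition: P = 13; Monopoly: P = 57.5; Cournot: P = 30.8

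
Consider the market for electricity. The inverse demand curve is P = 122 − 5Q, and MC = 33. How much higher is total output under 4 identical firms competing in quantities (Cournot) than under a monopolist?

Total output rises by 5.34

The monopolist equates marginal revenue to marginal cost: 122 − 10Q = 33, so Q = 8.9. From demand, P = 77.5.
In a 4-firm Cournot equilibrium, symmetry and the first-order condition give q = (122 − 33)/(25) = 3.56. So Q = 14.24 and P = 50.8.
Change in total output: 14.24 − 8.9 = 5.34.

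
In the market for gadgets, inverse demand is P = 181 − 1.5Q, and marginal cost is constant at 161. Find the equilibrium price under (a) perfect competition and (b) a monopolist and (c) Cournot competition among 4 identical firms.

Competition: P = 161; Monopoly: P = 171; Cournot: P = 165

Perfect competition: P = MC = 161, so 181 − 1.5Q = 161 and Q = 40/3.
Monopoly sets MR = MC: 181 − 3Q = 161 ⇒ Q = 20/3, P = 181 − 1.5·20/3 = 171.
Cournot with 4 identical firms: the symmetric best-response condition is 181 − 7.5q = 161. Each firm produces q = 8/3, total output Q = 32/3, price P = 165.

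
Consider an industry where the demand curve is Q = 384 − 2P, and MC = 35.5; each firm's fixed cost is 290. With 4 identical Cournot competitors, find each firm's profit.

Inverting demand: P = 192 − 0.5Q.
Cournot with 4 identical firms: the symmetric best-response condition is 192 − 2.5q = 35.5. Each firm produces q = 62.6, total output Q = 250.4, price P = 66.8.
Each firm's profit = (66.8 − 35.5)·62.6 − 290 = 1669.38.

π_i = 1669.38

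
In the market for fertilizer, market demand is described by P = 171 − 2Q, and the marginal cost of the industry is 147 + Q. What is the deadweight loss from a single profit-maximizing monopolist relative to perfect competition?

Under competition P = MC: 171 − 2Q = 147 + Q ⇒ Q = 8, P = 155.
Monopoly sets MR = MC: 171 − 4Q = 147 + Q ⇒ Q = 4.8, P = 171 − 2·4.8 = 161.4.
CS = ½·(171 − 155)·8 = 64; PS = (155·8 − 147·8 − ½·1·8²) = 32; TS = 96.
CS = ½·(171 − 161.4)·4.8 = 23.04; PS = (161.4·4.8 − 147·4.8 − ½·1·4.8²) = 57.6; TS = 80.64.
DWL = 96 − 80.64 = 15.36.

DWL = 15.36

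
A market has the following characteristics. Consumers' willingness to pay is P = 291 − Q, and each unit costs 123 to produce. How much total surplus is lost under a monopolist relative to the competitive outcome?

DWL = 3528

Under competition P = MC = 123, so Q = (291 − 123)/1 = 168.
A monopolist chooses Q where MR = MC. MR = 291 − 2Q; setting this equal to 123 gives Q = 84 and P = 207.
DWL is the triangle between Q = 84 and Q = 168: ½·(168 − 84)·(207 − 123) = 3528.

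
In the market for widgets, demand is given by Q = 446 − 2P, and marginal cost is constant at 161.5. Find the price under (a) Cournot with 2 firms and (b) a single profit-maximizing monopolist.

Inverting demand: P = 223 − 0.5Q.
In a 2-firm Cournot equilibrium, symmetry and the first-order condition give q = (223 − 161.5)/(1.5) = 41. So Q = 82 and P = 182.
Monopoly sets MR = MC: 223 − Q = 161.5 ⇒ Q = 61.5, P = 223 − 0.5·61.5 = 192.25.

Cournot: P = 182; Monopoly: P = 192.25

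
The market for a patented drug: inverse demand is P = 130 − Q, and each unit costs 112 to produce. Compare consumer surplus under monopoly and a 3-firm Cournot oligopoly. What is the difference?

CS rises by 50.625

Monopoly sets MR = MC: 130 − 2Q = 112 ⇒ Q = 9, P = 130 − 9 = 121.
CS = ½·(130 − 121)·9 = 40.5.
In a 3-firm Cournot equilibrium, symmetry and the first-order condition give q = (130 − 112)/(4) = 4.5. So Q = 13.5 and P = 116.5.
CS = ½·(130 − 116.5)·13.5 = 91.125.
Change in consumer surplus: 91.125 − 40.5 = 50.625.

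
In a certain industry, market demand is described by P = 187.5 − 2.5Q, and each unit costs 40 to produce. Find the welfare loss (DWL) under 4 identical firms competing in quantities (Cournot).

Competitive firms price at marginal cost: P = 40, giving Q = 59.
With 4 symmetric Cournot firms, each firm's FOC gives 187.5 − 12.5q = 40, so q = 11.8, Q = 4·11.8 = 47.2, and P = 69.5.
DWL is the triangle between Q = 47.2 and Q = 59: ½·(59 − 47.2)·(69.5 − 40) = 174.05.

DWL = 174.05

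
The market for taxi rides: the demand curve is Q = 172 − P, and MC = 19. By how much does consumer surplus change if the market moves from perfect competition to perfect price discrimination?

Inverting demand: P = 172 − Q.
Perfect competition: P = MC = 19, so 172 − Q = 19 and Q = 153.
CS = ½·(172 − 19)·153 = 11704.5.
With perfect price discrimination, output is the efficient level Q = 153 (where demand meets MC), but every buyer pays their willingness to pay: CS = 0 and PS = total surplus.
CS = 0.
Change in consumer surplus: 0 − 11704.5 = −11704.5.

CS falls by 11704.5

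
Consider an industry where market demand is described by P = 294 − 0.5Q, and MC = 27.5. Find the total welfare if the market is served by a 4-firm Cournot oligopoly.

Cournot with 4 identical firms: the symmetric best-response condition is 294 − 2.5q = 27.5. Each firm produces q = 106.6, total output Q = 426.4, price P = 80.8.
CS = ½·(294 − 80.8)·426.4 = 45454.24; PS = (80.8 − 27.5)·426.4 = 22727.12; TS = 68181.36.

TS = 68181.36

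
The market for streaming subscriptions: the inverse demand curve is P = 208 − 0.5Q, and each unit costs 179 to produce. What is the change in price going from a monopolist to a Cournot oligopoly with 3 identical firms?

Monopoly sets MR = MC: 208 − Q = 179 ⇒ Q = 29, P = 208 − 0.5·29 = 193.5.
Cournot with 3 identical firms: the symmetric best-response condition is 208 − 2q = 179. Each firm produces q = 14.5, total output Q = 43.5, price P = 186.25.
Change in price: 186.25 − 193.5 = −7.25.

P falls by 7.25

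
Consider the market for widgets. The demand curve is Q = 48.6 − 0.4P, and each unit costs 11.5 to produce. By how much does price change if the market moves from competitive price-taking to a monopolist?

Inverting demand: P = 121.5 − 2.5Q.
Perfect competition: P = MC = 11.5, so 121.5 − 2.5Q = 11.5 and Q = 44.
The monopolist equates marginal revenue to marginal cost: 121.5 − 5Q = 11.5, so Q = 22. From demand, P = 66.5.
Change in price: 66.5 − 11.5 = 55.

Price rises by 55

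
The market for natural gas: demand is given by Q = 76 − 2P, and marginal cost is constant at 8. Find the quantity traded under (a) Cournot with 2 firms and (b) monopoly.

Inverting demand: P = 38 − 0.5Q.
Cournot with 2 identical firms: the symmetric best-response condition is 38 − 1.5q = 8. Each firm produces q = 20, total output Q = 40, price P = 18.
Monopoly sets MR = MC: 38 − Q = 8 ⇒ Q = 30, P = 38 − 0.5·30 = 23.

Cournot: Q = 40; Monopoly: Q = 30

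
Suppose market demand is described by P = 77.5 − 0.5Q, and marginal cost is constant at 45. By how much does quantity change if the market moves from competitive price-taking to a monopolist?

Perfect competition: P = MC = 45, so 77.5 − 0.5Q = 45 and Q = 65.
The monopolist equates marginal revenue to marginal cost: 77.5 − Q = 45, so Q = 32.5. From demand, P = 61.25.
Change in quantity: 32.5 − 65 = −32.5.

Quantity falls by 32.5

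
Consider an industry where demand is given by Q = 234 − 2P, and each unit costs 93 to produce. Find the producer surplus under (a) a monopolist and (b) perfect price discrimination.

Monopoly: PS = 288; Perfect PD: PS = 576

Inverting demand: P = 117 − 0.5Q.
Monopoly sets MR = MC: 117 − Q = 93 ⇒ Q = 24, P = 117 − 0.5·24 = 105.
PS = (105 − 93)·24 = 288.
A perfectly discriminating monopolist sells every unit with P(Q) ≥ MC(Q), so output equals the competitive quantity Q = 48. Each buyer pays their reservation price, so CS = 0 and the firm captures all surplus.
PS = ½·(117 − 93)·48 = 576.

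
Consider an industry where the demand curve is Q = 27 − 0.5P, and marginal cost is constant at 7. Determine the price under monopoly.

Inverting demand: P = 54 − 2Q.
Monopoly sets MR = MC: 54 − 4Q = 7 ⇒ Q = 11.75, P = 54 − 2·11.75 = 30.5.

P = 30.5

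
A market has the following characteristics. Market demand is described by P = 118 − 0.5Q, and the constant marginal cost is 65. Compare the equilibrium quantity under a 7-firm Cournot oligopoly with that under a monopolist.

Cournot: Q = 92.75; Monopoly: Q = 53

With 7 symmetric Cournot firms, each firm's FOC gives 118 − 4q = 65, so q = 13.25, Q = 7·13.25 = 92.75, and P = 71.625.
Monopoly sets MR = MC: 118 − Q = 65 ⇒ Q = 53, P = 118 − 0.5·53 = 91.5.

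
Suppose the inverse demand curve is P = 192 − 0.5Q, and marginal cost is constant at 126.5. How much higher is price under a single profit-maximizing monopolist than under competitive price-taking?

Perfect competition: P = MC = 126.5, so 192 − 0.5Q = 126.5 and Q = 131.
The monopolist equates marginal revenue to marginal cost: 192 − Q = 126.5, so Q = 65.5. From demand, P = 159.25.
Change in price: 159.25 − 126.5 = 32.75.

P rises by 32.75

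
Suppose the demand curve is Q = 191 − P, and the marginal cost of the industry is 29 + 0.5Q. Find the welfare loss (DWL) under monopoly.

Inverting demand: P = 191 − Q.
Under competition P = MC: 191 − Q = 29 + 0.5Q ⇒ Q = 108, P = 83.
The monopolist equates marginal revenue to marginal cost: 191 − 2Q = 29 + 0.5Q, so Q = 64.8. From demand, P = 126.2.
CS = ½·(191 − 83)·108 = 5832; PS = (83·108 − 29·108 − ½·0.5·108²) = 2916; TS = 8748.
CS = ½·(191 − 126.2)·64.8 = 2099.52; PS = (126.2·64.8 − 29·64.8 − ½·0.5·64.8²) = 5248.8; TS = 7348.32.
DWL = 8748 − 7348.32 = 1399.68.

DWL = 1399.68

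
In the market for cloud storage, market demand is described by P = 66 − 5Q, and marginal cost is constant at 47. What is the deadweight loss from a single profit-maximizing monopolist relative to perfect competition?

Competitive firms price at marginal cost: P = 47, giving Q = 3.8.
The monopolist equates marginal revenue to marginal cost: 66 − 10Q = 47, so Q = 1.9. From demand, P = 56.5.
DWL is the triangle between Q = 1.9 and Q = 3.8: ½·(3.8 − 1.9)·(56.5 − 47) = 9.025.

DWL = 9.025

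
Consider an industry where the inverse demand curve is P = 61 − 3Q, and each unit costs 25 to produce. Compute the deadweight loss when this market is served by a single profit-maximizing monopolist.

Under competition P = MC = 25, so Q = (61 − 25)/3 = 12.
Monopoly sets MR = MC: 61 − 6Q = 25 ⇒ Q = 6, P = 61 − 3·6 = 43.
DWL is the triangle between Q = 6 and Q = 12: ½·(12 − 6)·(43 − 25) = 54.

DWL = 54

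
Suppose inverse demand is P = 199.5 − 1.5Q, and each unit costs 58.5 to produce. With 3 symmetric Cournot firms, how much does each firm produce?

q_i = 23.5

In a 3-firm Cournot equilibrium, symmetry and the first-order condition give q = (199.5 − 58.5)/(6) = 23.5. So Q = 70.5 and P = 93.75.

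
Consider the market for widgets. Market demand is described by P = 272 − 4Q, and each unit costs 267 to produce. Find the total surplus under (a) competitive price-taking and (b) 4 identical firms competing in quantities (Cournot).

Competition: TS = 3.125; Cournot: TS = 3

Competitive firms price at marginal cost: P = 267, giving Q = 1.25.
CS = ½·(272 − 267)·1.25 = 3.125; PS = (267 − 267)·1.25 = 0; TS = 3.125.
With 4 symmetric Cournot firms, each firm's FOC gives 272 − 20q = 267, so q = 0.25, Q = 4·0.25 = 1, and P = 268.
CS = ½·(272 − 268)·1 = 2; PS = (268 − 267)·1 = 1; TS = 3.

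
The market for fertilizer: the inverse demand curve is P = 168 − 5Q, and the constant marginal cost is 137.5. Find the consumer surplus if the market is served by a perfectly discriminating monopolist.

A perfectly discriminating monopolist sells every unit with P(Q) ≥ MC(Q), so output equals the competitive quantity Q = 6.1. Each buyer pays their reservation price, so CS = 0 and the firm captures all surplus.
CS = 0.

CS = 0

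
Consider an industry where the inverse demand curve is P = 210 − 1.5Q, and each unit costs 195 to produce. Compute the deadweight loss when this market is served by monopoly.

DWL = 18.75

Under competition P = MC = 195, so Q = (210 − 195)/1.5 = 10.
The monopolist equates marginal revenue to marginal cost: 210 − 3Q = 195, so Q = 5. From demand, P = 202.5.
DWL is the triangle between Q = 5 and Q = 10: ½·(10 − 5)·(202.5 − 195) = 18.75.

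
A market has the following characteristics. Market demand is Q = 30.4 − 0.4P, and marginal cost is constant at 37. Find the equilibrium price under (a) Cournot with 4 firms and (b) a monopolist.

Cournot: P = 44.8; Monopoly: P = 56.5

Inverting demand: P = 76 − 2.5Q.
In a 4-firm Cournot equilibrium, symmetry and the first-order condition give q = (76 − 37)/(12.5) = 3.12. So Q = 12.48 and P = 44.8.
A monopolist chooses Q where MR = MC. MR = 76 − 5Q; setting this equal to 37 gives Q = 7.8 and P = 56.5.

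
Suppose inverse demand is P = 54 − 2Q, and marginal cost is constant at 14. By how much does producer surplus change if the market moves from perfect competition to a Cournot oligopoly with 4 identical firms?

Perfect competition: P = MC = 14, so 54 − 2Q = 14 and Q = 20.
PS = (14 − 14)·20 = 0.
Cournot with 4 identical firms: the symmetric best-response condition is 54 − 10q = 14. Each firm produces q = 4, total output Q = 16, price P = 22.
PS = (22 − 14)·16 = 128.
Change in producer surplus: 128 − 0 = 128.

Producer surplus rises by 128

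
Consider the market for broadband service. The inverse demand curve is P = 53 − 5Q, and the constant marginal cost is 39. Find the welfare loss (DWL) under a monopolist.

Perfect competition: P = MC = 39, so 53 − 5Q = 39 and Q = 2.8.
Monopoly sets MR = MC: 53 − 10Q = 39 ⇒ Q = 1.4, P = 53 − 5·1.4 = 46.
DWL is the triangle between Q = 1.4 and Q = 2.8: ½·(2.8 − 1.4)·(46 − 39) = 4.9.

DWL = 4.9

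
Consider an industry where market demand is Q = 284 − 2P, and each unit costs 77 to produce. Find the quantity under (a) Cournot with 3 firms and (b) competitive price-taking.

Cournot: Q = 97.5; Competition: Q = 130

Inverting demand: P = 142 − 0.5Q.
Cournot with 3 identical firms: the symmetric best-response condition is 142 − 2q = 77. Each firm produces q = 32.5, total output Q = 97.5, price P = 93.25.
Under competition P = MC = 77, so Q = (142 − 77)/0.5 = 130.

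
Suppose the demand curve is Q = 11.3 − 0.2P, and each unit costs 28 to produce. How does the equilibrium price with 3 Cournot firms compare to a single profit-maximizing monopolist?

Inverting demand: P = 56.5 − 5Q.
Cournot with 3 identical firms: the symmetric best-response condition is 56.5 − 20q = 28. Each firm produces q = 1.425, total output Q = 4.275, price P = 35.125.
Monopoly sets MR = MC: 56.5 − 10Q = 28 ⇒ Q = 2.85, P = 56.5 − 5·2.85 = 42.25.

Cournot: P = 35.125; Monopoly: P = 42.25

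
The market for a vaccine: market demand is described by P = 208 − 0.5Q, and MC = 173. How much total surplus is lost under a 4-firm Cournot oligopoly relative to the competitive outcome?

DWL = 49

Under competition P = MC = 173, so Q = (208 − 173)/0.5 = 70.
Cournot with 4 identical firms: the symmetric best-response condition is 208 − 2.5q = 173. Each firm produces q = 14, total output Q = 56, price P = 180.
DWL is the triangle between Q = 56 and Q = 70: ½·(70 − 56)·(180 − 173) = 49.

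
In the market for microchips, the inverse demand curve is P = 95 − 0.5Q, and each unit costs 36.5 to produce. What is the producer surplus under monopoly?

PS = 1711.125

A monopolist chooses Q where MR = MC. MR = 95 − Q; setting this equal to 36.5 gives Q = 58.5 and P = 65.75.
PS = (65.75 − 36.5)·58.5 = 1711.125.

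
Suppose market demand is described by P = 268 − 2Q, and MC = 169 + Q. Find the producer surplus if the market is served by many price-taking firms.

Under competition P = MC: 268 − 2Q = 169 + Q ⇒ Q = 33, P = 202.
PS = P·Q − VC(Q) = 202·33 − (169·33 + ½·1·33²) = 544.5.

PS = 544.5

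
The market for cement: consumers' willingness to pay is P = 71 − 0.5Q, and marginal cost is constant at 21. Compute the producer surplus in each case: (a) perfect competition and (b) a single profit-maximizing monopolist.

Competition: PS = 0; Monopoly: PS = 1250

Perfect competition: P = MC = 21, so 71 − 0.5Q = 21 and Q = 100.
PS = (21 − 21)·100 = 0.
A monopolist chooses Q where MR = MC. MR = 71 − Q; setting this equal to 21 gives Q = 50 and P = 46.
PS = (46 − 21)·50 = 1250.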